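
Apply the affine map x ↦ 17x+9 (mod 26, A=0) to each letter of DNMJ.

IWFG

D(3): 17·3+9=60≡8 → I
N(13): 17·13+9=230≡22 → W
M(12): 17·12+9=213≡5 → F
J(9): 17·9+9=162≡6 → G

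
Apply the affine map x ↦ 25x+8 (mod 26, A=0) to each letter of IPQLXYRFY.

I(8): 25·8+8=208≡0 → A
P(15): 25·15+8=383≡19 → T
Q(16): 25·16+8=408≡18 → S
L(11): 25·11+8=283≡23 → X
X(23): 25·23+8=583≡11 → L
Y(24): 25·24+8=608≡10 → K
R(17): 25·17+8=433≡17 → R
F(5): 25·5+8=133≡3 → D
Y(24): 25·24+8=608≡10 → K

ATSXLKRDK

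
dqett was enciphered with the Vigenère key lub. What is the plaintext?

Repeat the key across the ciphertext: lublu
d(3)−l(11): -8≡18 → s
q(16)−u(20): -4≡22 → w
e(4)−b(1): 3 → d
t(19)−l(11): 8 → i
t(19)−u(20): -1≡25 → z

swdiz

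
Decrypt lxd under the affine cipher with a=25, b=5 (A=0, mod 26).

The inverse of 25 mod 26 is 25, since 25·25=625≡1. Apply D(y)=25·(y−5) mod 26:
l(11): 25·(11−5)=150≡20 → u
x(23): 25·(23−5)=450≡8 → i
d(3): 25·(3−5)=-50≡2 → c

uic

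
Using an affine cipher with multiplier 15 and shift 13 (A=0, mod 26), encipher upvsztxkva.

beqxymuhqn

u(20): 15·20+13=313≡1 → b
p(15): 15·15+13=238≡4 → e
v(21): 15·21+13=328≡16 → q
s(18): 15·18+13=283≡23 → x
z(25): 15·25+13=388≡24 → y
t(19): 15·19+13=298≡12 → m
x(23): 15·23+13=358≡20 → u
k(10): 15·10+13=163≡7 → h
v(21): 15·21+13=328≡16 → q
a(0): 15·0+13=13 → n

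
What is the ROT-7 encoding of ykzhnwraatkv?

y(24): 24+7=31≡5 → f
k(10): 10+7=17 → r
z(25): 25+7=32≡6 → g
h(7): 7+7=14 → o
n(13): 13+7=20 → u
w(22): 22+7=29≡3 → d
r(17): 17+7=24 → y
a(0): 0+7=7 → h
a(0): 0+7=7 → h
t(19): 19+7=26≡0 → a
k(10): 10+7=17 → r
v(21): 21+7=28≡2 → c

frgoudyhharc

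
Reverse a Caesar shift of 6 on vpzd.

v(21): 21−6=15 → p
p(15): 15−6=9 → j
z(25): 25−6=19 → t
d(3): 3−6=-3≡23 → x

pjtx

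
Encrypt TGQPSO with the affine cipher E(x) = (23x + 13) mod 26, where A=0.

T(19): 23·19+13=450≡8 → I
G(6): 23·6+13=151≡21 → V
Q(16): 23·16+13=381≡17 → R
P(15): 23·15+13=358≡20 → U
S(18): 23·18+13=427≡11 → L
O(14): 23·14+13=335≡23 → X

IVRULX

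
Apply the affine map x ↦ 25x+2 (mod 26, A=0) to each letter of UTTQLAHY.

U(20): 25·20+2=502≡8 → I
T(19): 25·19+2=477≡9 → J
T(19): 25·19+2=477≡9 → J
Q(16): 25·16+2=402≡12 → M
L(11): 25·11+2=277≡17 → R
A(0): 25·0+2=2 → C
H(7): 25·7+2=177≡21 → V
Y(24): 25·24+2=602≡4 → E

IJJMRCVE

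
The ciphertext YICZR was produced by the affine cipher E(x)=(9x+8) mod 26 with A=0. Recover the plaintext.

The inverse of 9 mod 26 is 3, since 9·3=27≡1. Apply D(y)=3·(y−8) mod 26:
Y(24): 3·(24−8)=48≡22 → W
I(8): 3·(8−8)=0 → A
C(2): 3·(2−8)=-18≡8 → I
Z(25): 3·(25−8)=51≡25 → Z
R(17): 3·(17−8)=27≡1 → B

WAIZB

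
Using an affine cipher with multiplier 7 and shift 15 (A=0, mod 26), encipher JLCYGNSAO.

AODBFCLPJ

J(9): 7·9+15=78≡0 → A
L(11): 7·11+15=92≡14 → O
C(2): 7·2+15=29≡3 → D
Y(24): 7·24+15=183≡1 → B
G(6): 7·6+15=57≡5 → F
N(13): 7·13+15=106≡2 → C
S(18): 7·18+15=141≡11 → L
A(0): 7·0+15=15 → P
O(14): 7·14+15=113≡9 → J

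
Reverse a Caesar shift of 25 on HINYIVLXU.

H(7): 7−25=-18≡8 → I
I(8): 8−25=-17≡9 → J
N(13): 13−25=-12≡14 → O
Y(24): 24−25=-1≡25 → Z
I(8): 8−25=-17≡9 → J
V(21): 21−25=-4≡22 → W
L(11): 11−25=-14≡12 → M
X(23): 23−25=-2≡24 → Y
U(20): 20−25=-5≡21 → V

IJOZJWMYV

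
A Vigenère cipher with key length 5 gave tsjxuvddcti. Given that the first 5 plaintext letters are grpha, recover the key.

nbuqu

Subtract each crib letter from the matching ciphertext letter (mod 26):
t(19)−g(6)=13 → n
s(18)−r(17)=1 → b
j(9)−p(15)=-6≡20 → u
x(23)−h(7)=16 → q
u(20)−a(0)=20 → u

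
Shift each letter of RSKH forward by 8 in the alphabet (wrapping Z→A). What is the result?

R(17): 17+8=25 → Z
S(18): 18+8=26≡0 → A
K(10): 10+8=18 → S
H(7): 7+8=15 → P

ZASP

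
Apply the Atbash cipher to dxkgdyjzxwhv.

d(3) → w(22)
x(23) → c(2)
k(10) → p(15)
g(6) → t(19)
d(3) → w(22)
y(24) → b(1)
j(9) → q(16)
z(25) → a(0)
x(23) → c(2)
w(22) → d(3)
h(7) → s(18)
v(21) → e(4)

wcptwbqacdse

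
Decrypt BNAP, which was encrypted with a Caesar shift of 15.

MYLA

B(1): 1−15=-14≡12 → M
N(13): 13−15=-2≡24 → Y
A(0): 0−15=-15≡11 → L
P(15): 15−15=0 → A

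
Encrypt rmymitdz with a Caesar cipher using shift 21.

r(17): 17+21=38≡12 → m
m(12): 12+21=33≡7 → h
y(24): 24+21=45≡19 → t
m(12): 12+21=33≡7 → h
i(8): 8+21=29≡3 → d
t(19): 19+21=40≡14 → o
d(3): 3+21=24 → y
z(25): 25+21=46≡20 → u

mhthdoyu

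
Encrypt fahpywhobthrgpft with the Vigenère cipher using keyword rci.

wcpgaeyqjkjzxrnk

Repeat the key across the message: rcircircircircir
f(5)+r(17): 22 → w
a(0)+c(2): 2 → c
h(7)+i(8): 15 → p
p(15)+r(17): 32≡6 → g
y(24)+c(2): 26≡0 → a
w(22)+i(8): 30≡4 → e
h(7)+r(17): 24 → y
o(14)+c(2): 16 → q
b(1)+i(8): 9 → j
t(19)+r(17): 36≡10 → k
h(7)+c(2): 9 → j
r(17)+i(8): 25 → z
g(6)+r(17): 23 → x
p(15)+c(2): 17 → r
f(5)+i(8): 13 → n
t(19)+r(17): 36≡10 → k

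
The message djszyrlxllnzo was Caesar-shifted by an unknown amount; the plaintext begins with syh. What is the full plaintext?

From the crib: d(3)−s(18)=-15≡11, so the shift is 11.
Subtract 11 from each ciphertext letter:
d(3): 3−11=-8≡18 → s
j(9): 9−11=-2≡24 → y
s(18): 18−11=7 → h
z(25): 25−11=14 → o
y(24): 24−11=13 → n
r(17): 17−11=6 → g
l(11): 11−11=0 → a
x(23): 23−11=12 → m
l(11): 11−11=0 → a
l(11): 11−11=0 → a
n(13): 13−11=2 → c
z(25): 25−11=14 → o
o(14): 14−11=3 → d

syhongamaacod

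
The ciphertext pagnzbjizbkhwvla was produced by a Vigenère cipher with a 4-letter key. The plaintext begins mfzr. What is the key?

dvhw

Subtract each crib letter from the matching ciphertext letter (mod 26):
p(15)−m(12)=3 → d
a(0)−f(5)=-5≡21 → v
g(6)−z(25)=-19≡7 → h
n(13)−r(17)=-4≡22 → w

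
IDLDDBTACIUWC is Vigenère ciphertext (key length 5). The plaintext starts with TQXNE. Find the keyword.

Subtract each crib letter from the matching ciphertext letter (mod 26):
I(8)−T(19)=-11≡15 → P
D(3)−Q(16)=-13≡13 → N
L(11)−X(23)=-12≡14 → O
D(3)−N(13)=-10≡16 → Q
D(3)−E(4)=-1≡25 → Z

PNOQZ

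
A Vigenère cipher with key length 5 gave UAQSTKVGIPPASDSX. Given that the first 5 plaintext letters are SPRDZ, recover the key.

Subtract each crib letter from the matching ciphertext letter (mod 26):
U(20)−S(18)=2 → C
A(0)−P(15)=-15≡11 → L
Q(16)−R(17)=-1≡25 → Z
S(18)−D(3)=15 → P
T(19)−Z(25)=-6≡20 → U

CLZPU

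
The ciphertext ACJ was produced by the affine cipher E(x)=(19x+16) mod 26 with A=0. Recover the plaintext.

GCB

The inverse of 19 mod 26 is 11, since 19·11=209≡1. Apply D(y)=11·(y−16) mod 26:
A(0): 11·(0−16)=-176≡6 → G
C(2): 11·(2−16)=-154≡2 → C
J(9): 11·(9−16)=-77≡1 → B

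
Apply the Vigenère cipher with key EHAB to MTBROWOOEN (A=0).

Repeat the key across the message: EHABEHABEH
M(12)+E(4): 16 → Q
T(19)+H(7): 26≡0 → A
B(1)+A(0): 1 → B
R(17)+B(1): 18 → S
O(14)+E(4): 18 → S
W(22)+H(7): 29≡3 → D
O(14)+A(0): 14 → O
O(14)+B(1): 15 → P
E(4)+E(4): 8 → I
N(13)+H(7): 20 → U

QABSSDOPIU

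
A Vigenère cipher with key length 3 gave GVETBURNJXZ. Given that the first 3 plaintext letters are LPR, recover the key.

Subtract each crib letter from the matching ciphertext letter (mod 26):
G(6)−L(11)=-5≡21 → V
V(21)−P(15)=6 → G
E(4)−R(17)=-13≡13 → N

VGN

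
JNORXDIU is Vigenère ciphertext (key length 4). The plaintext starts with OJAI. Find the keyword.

VEOJ

Subtract each crib letter from the matching ciphertext letter (mod 26):
J(9)−O(14)=-5≡21 → V
N(13)−J(9)=4 → E
O(14)−A(0)=14 → O
R(17)−I(8)=9 → J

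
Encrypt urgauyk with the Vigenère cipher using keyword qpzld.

Repeat the key across the message: qpzldqp
u(20)+q(16): 36≡10 → k
r(17)+p(15): 32≡6 → g
g(6)+z(25): 31≡5 → f
a(0)+l(11): 11 → l
u(20)+d(3): 23 → x
y(24)+q(16): 40≡14 → o
k(10)+p(15): 25 → z

kgflxoz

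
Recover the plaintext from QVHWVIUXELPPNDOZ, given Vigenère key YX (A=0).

SYJZXLWAGORSPGQC

Repeat the key across the ciphertext: YXYXYXYXYXYXYXYX
Q(16)−Y(24): -8≡18 → S
V(21)−X(23): -2≡24 → Y
H(7)−Y(24): -17≡9 → J
W(22)−X(23): -1≡25 → Z
V(21)−Y(24): -3≡23 → X
I(8)−X(23): -15≡11 → L
U(20)−Y(24): -4≡22 → W
X(23)−X(23): 0 → A
E(4)−Y(24): -20≡6 → G
L(11)−X(23): -12≡14 → O
P(15)−Y(24): -9≡17 → R
P(15)−X(23): -8≡18 → S
N(13)−Y(24): -11≡15 → P
D(3)−X(23): -20≡6 → G
O(14)−Y(24): -10≡16 → Q
Z(25)−X(23): 2 → C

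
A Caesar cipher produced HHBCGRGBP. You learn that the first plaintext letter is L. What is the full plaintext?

From the crib: H(7)−L(11)=-4≡22, so the shift is 22.
Subtract 22 from each ciphertext letter:
H(7): 7−22=-15≡11 → L
H(7): 7−22=-15≡11 → L
B(1): 1−22=-21≡5 → F
C(2): 2−22=-20≡6 → G
G(6): 6−22=-16≡10 → K
R(17): 17−22=-5≡21 → V
G(6): 6−22=-16≡10 → K
B(1): 1−22=-21≡5 → F
P(15): 15−22=-7≡19 → T

LLFGKVKFT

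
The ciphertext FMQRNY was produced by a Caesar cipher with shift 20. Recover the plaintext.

LSWXTE

F(5): 5−20=-15≡11 → L
M(12): 12−20=-8≡18 → S
Q(16): 16−20=-4≡22 → W
R(17): 17−20=-3≡23 → X
N(13): 13−20=-7≡19 → T
Y(24): 24−20=4 → E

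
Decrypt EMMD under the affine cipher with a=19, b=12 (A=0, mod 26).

The inverse of 19 mod 26 is 11, since 19·11=209≡1. Apply D(y)=11·(y−12) mod 26:
E(4): 11·(4−12)=-88≡16 → Q
M(12): 11·(12−12)=0 → A
M(12): 11·(12−12)=0 → A
D(3): 11·(3−12)=-99≡5 → F

QAAF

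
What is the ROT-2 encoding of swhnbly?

uyjpdna

s(18): 18+2=20 → u
w(22): 22+2=24 → y
h(7): 7+2=9 → j
n(13): 13+2=15 → p
b(1): 1+2=3 → d
l(11): 11+2=13 → n
y(24): 24+2=26≡0 → a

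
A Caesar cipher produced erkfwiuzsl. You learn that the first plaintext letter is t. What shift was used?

11

From the crib: e(4)−t(19)=-15≡11, so the shift is 11.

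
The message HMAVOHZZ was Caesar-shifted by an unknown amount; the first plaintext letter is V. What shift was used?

From the crib: H(7)−V(21)=-14≡12, so the shift is 12.

12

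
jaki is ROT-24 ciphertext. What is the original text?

lcmk

j(9): 9−24=-15≡11 → l
a(0): 0−24=-24≡2 → c
k(10): 10−24=-14≡12 → m
i(8): 8−24=-16≡10 → k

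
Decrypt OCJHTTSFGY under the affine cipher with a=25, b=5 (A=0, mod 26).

The inverse of 25 mod 26 is 25, since 25·25=625≡1. Apply D(y)=25·(y−5) mod 26:
O(14): 25·(14−5)=225≡17 → R
C(2): 25·(2−5)=-75≡3 → D
J(9): 25·(9−5)=100≡22 → W
H(7): 25·(7−5)=50≡24 → Y
T(19): 25·(19−5)=350≡12 → M
T(19): 25·(19−5)=350≡12 → M
S(18): 25·(18−5)=325≡13 → N
F(5): 25·(5−5)=0 → A
G(6): 25·(6−5)=25 → Z
Y(24): 25·(24−5)=475≡7 → H

RDWYMMNAZH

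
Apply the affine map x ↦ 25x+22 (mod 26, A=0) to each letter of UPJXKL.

U(20): 25·20+22=522≡2 → C
P(15): 25·15+22=397≡7 → H
J(9): 25·9+22=247≡13 → N
X(23): 25·23+22=597≡25 → Z
K(10): 25·10+22=272≡12 → M
L(11): 25·11+22=297≡11 → L

CHNZML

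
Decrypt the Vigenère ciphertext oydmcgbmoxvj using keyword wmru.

Repeat the key across the ciphertext: wmruwmruwmru
o(14)−w(22): -8≡18 → s
y(24)−m(12): 12 → m
d(3)−r(17): -14≡12 → m
m(12)−u(20): -8≡18 → s
c(2)−w(22): -20≡6 → g
g(6)−m(12): -6≡20 → u
b(1)−r(17): -16≡10 → k
m(12)−u(20): -8≡18 → s
o(14)−w(22): -8≡18 → s
x(23)−m(12): 11 → l
v(21)−r(17): 4 → e
j(9)−u(20): -11≡15 → p

smmsguksslep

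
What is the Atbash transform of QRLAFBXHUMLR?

JIOZUYCSFNOI

Q(16) → J(9)
R(17) → I(8)
L(11) → O(14)
A(0) → Z(25)
F(5) → U(20)
B(1) → Y(24)
X(23) → C(2)
H(7) → S(18)
U(20) → F(5)
M(12) → N(13)
L(11) → O(14)
R(17) → I(8)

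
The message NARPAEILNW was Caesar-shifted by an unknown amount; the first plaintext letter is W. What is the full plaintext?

From the crib: N(13)−W(22)=-9≡17, so the shift is 17.
Subtract 17 from each ciphertext letter:
N(13): 13−17=-4≡22 → W
A(0): 0−17=-17≡9 → J
R(17): 17−17=0 → A
P(15): 15−17=-2≡24 → Y
A(0): 0−17=-17≡9 → J
E(4): 4−17=-13≡13 → N
I(8): 8−17=-9≡17 → R
L(11): 11−17=-6≡20 → U
N(13): 13−17=-4≡22 → W
W(22): 22−17=5 → F

WJAYJNRUWF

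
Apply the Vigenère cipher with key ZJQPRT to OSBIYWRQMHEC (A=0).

Repeat the key across the message: ZJQPRTZJQPRT
O(14)+Z(25): 39≡13 → N
S(18)+J(9): 27≡1 → B
B(1)+Q(16): 17 → R
I(8)+P(15): 23 → X
Y(24)+R(17): 41≡15 → P
W(22)+T(19): 41≡15 → P
R(17)+Z(25): 42≡16 → Q
Q(16)+J(9): 25 → Z
M(12)+Q(16): 28≡2 → C
H(7)+P(15): 22 → W
E(4)+R(17): 21 → V
C(2)+T(19): 21 → V

NBRXPPQZCWVV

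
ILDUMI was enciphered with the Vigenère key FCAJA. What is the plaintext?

Repeat the key across the ciphertext: FCAJAF
I(8)−F(5): 3 → D
L(11)−C(2): 9 → J
D(3)−A(0): 3 → D
U(20)−J(9): 11 → L
M(12)−A(0): 12 → M
I(8)−F(5): 3 → D

DJDLMD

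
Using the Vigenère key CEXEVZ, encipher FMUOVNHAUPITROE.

HQRSQMJERTDSTSB

Repeat the key across the message: CEXEVZCEXEVZCEX
F(5)+C(2): 7 → H
M(12)+E(4): 16 → Q
U(20)+X(23): 43≡17 → R
O(14)+E(4): 18 → S
V(21)+V(21): 42≡16 → Q
N(13)+Z(25): 38≡12 → M
H(7)+C(2): 9 → J
A(0)+E(4): 4 → E
U(20)+X(23): 43≡17 → R
P(15)+E(4): 19 → T
I(8)+V(21): 29≡3 → D
T(19)+Z(25): 44≡18 → S
R(17)+C(2): 19 → T
O(14)+E(4): 18 → S
E(4)+X(23): 27≡1 → B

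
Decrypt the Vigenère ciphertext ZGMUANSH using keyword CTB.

Repeat the key across the ciphertext: CTBCTBCT
Z(25)−C(2): 23 → X
G(6)−T(19): -13≡13 → N
M(12)−B(1): 11 → L
U(20)−C(2): 18 → S
A(0)−T(19): -19≡7 → H
N(13)−B(1): 12 → M
S(18)−C(2): 16 → Q
H(7)−T(19): -12≡14 → O

XNLSHMQO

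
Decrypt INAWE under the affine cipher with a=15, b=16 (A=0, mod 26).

WFSQU

The inverse of 15 mod 26 is 7, since 15·7=105≡1. Apply D(y)=7·(y−16) mod 26:
I(8): 7·(8−16)=-56≡22 → W
N(13): 7·(13−16)=-21≡5 → F
A(0): 7·(0−16)=-112≡18 → S
W(22): 7·(22−16)=42≡16 → Q
E(4): 7·(4−16)=-84≡20 → U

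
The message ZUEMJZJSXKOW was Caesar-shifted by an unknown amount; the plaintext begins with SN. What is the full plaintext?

SNXFCSCLQDHP

From the crib: Z(25)−S(18)=7, so the shift is 7.
Subtract 7 from each ciphertext letter:
Z(25): 25−7=18 → S
U(20): 20−7=13 → N
E(4): 4−7=-3≡23 → X
M(12): 12−7=5 → F
J(9): 9−7=2 → C
Z(25): 25−7=18 → S
J(9): 9−7=2 → C
S(18): 18−7=11 → L
X(23): 23−7=16 → Q
K(10): 10−7=3 → D
O(14): 14−7=7 → H
W(22): 22−7=15 → P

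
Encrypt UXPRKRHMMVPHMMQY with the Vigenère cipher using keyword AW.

Repeat the key across the message: AWAWAWAWAWAWAWAW
U(20)+A(0): 20 → U
X(23)+W(22): 45≡19 → T
P(15)+A(0): 15 → P
R(17)+W(22): 39≡13 → N
K(10)+A(0): 10 → K
R(17)+W(22): 39≡13 → N
H(7)+A(0): 7 → H
M(12)+W(22): 34≡8 → I
M(12)+A(0): 12 → M
V(21)+W(22): 43≡17 → R
P(15)+A(0): 15 → P
H(7)+W(22): 29≡3 → D
M(12)+A(0): 12 → M
M(12)+W(22): 34≡8 → I
Q(16)+A(0): 16 → Q
Y(24)+W(22): 46≡20 → U

UTPNKNHIMRPDMIQU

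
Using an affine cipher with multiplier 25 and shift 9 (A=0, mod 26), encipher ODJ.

O(14): 25·14+9=359≡21 → V
D(3): 25·3+9=84≡6 → G
J(9): 25·9+9=234≡0 → A

VGA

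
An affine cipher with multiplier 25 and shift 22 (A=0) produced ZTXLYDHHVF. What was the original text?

The inverse of 25 mod 26 is 25, since 25·25=625≡1. Apply D(y)=25·(y−22) mod 26:
Z(25): 25·(25−22)=75≡23 → X
T(19): 25·(19−22)=-75≡3 → D
X(23): 25·(23−22)=25 → Z
L(11): 25·(11−22)=-275≡11 → L
Y(24): 25·(24−22)=50≡24 → Y
D(3): 25·(3−22)=-475≡19 → T
H(7): 25·(7−22)=-375≡15 → P
H(7): 25·(7−22)=-375≡15 → P
V(21): 25·(21−22)=-25≡1 → B
F(5): 25·(5−22)=-425≡17 → R

XDZLYTPPBR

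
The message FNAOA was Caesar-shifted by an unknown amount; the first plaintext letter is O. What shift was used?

From the crib: F(5)−O(14)=-9≡17, so the shift is 17.

17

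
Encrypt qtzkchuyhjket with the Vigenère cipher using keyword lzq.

bspvbxfxxujue

Repeat the key across the message: lzqlzqlzqlzql
q(16)+l(11): 27≡1 → b
t(19)+z(25): 44≡18 → s
z(25)+q(16): 41≡15 → p
k(10)+l(11): 21 → v
c(2)+z(25): 27≡1 → b
h(7)+q(16): 23 → x
u(20)+l(11): 31≡5 → f
y(24)+z(25): 49≡23 → x
h(7)+q(16): 23 → x
j(9)+l(11): 20 → u
k(10)+z(25): 35≡9 → j
e(4)+q(16): 20 → u
t(19)+l(11): 30≡4 → e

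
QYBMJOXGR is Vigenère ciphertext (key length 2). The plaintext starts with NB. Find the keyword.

DX

Subtract each crib letter from the matching ciphertext letter (mod 26):
Q(16)−N(13)=3 → D
Y(24)−B(1)=23 → X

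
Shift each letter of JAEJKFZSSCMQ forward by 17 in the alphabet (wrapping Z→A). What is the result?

ARVABWQJJTDH

J(9): 9+17=26≡0 → A
A(0): 0+17=17 → R
E(4): 4+17=21 → V
J(9): 9+17=26≡0 → A
K(10): 10+17=27≡1 → B
F(5): 5+17=22 → W
Z(25): 25+17=42≡16 → Q
S(18): 18+17=35≡9 → J
S(18): 18+17=35≡9 → J
C(2): 2+17=19 → T
M(12): 12+17=29≡3 → D
Q(16): 16+17=33≡7 → H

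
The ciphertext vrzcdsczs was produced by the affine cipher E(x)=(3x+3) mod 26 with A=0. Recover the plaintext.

gwqrafrqf

The inverse of 3 mod 26 is 9, since 3·9=27≡1. Apply D(y)=9·(y−3) mod 26:
v(21): 9·(21−3)=162≡6 → g
r(17): 9·(17−3)=126≡22 → w
z(25): 9·(25−3)=198≡16 → q
c(2): 9·(2−3)=-9≡17 → r
d(3): 9·(3−3)=0 → a
s(18): 9·(18−3)=135≡5 → f
c(2): 9·(2−3)=-9≡17 → r
z(25): 9·(25−3)=198≡16 → q
s(18): 9·(18−3)=135≡5 → f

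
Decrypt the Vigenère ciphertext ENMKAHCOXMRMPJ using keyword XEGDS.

HJGHIKYIUUUIJG

Repeat the key across the ciphertext: XEGDSXEGDSXEGD
E(4)−X(23): -19≡7 → H
N(13)−E(4): 9 → J
M(12)−G(6): 6 → G
K(10)−D(3): 7 → H
A(0)−S(18): -18≡8 → I
H(7)−X(23): -16≡10 → K
C(2)−E(4): -2≡24 → Y
O(14)−G(6): 8 → I
X(23)−D(3): 20 → U
M(12)−S(18): -6≡20 → U
R(17)−X(23): -6≡20 → U
M(12)−E(4): 8 → I
P(15)−G(6): 9 → J
J(9)−D(3): 6 → G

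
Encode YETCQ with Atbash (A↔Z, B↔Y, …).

BVGXJ

Y(24) → B(1)
E(4) → V(21)
T(19) → G(6)
C(2) → X(23)
Q(16) → J(9)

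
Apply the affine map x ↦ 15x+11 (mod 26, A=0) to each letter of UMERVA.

ZJTGOL

U(20): 15·20+11=311≡25 → Z
M(12): 15·12+11=191≡9 → J
E(4): 15·4+11=71≡19 → T
R(17): 15·17+11=266≡6 → G
V(21): 15·21+11=326≡14 → O
A(0): 15·0+11=11 → L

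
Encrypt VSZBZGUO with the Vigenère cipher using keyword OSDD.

JKCENYXR

Repeat the key across the message: OSDDOSDD
V(21)+O(14): 35≡9 → J
S(18)+S(18): 36≡10 → K
Z(25)+D(3): 28≡2 → C
B(1)+D(3): 4 → E
Z(25)+O(14): 39≡13 → N
G(6)+S(18): 24 → Y
U(20)+D(3): 23 → X
O(14)+D(3): 17 → R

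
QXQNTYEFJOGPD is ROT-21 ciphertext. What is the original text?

Q(16): 16−21=-5≡21 → V
X(23): 23−21=2 → C
Q(16): 16−21=-5≡21 → V
N(13): 13−21=-8≡18 → S
T(19): 19−21=-2≡24 → Y
Y(24): 24−21=3 → D
E(4): 4−21=-17≡9 → J
F(5): 5−21=-16≡10 → K
J(9): 9−21=-12≡14 → O
O(14): 14−21=-7≡19 → T
G(6): 6−21=-15≡11 → L
P(15): 15−21=-6≡20 → U
D(3): 3−21=-18≡8 → I

VCVSYDJKOTLUI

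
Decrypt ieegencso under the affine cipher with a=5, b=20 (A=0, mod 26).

The inverse of 5 mod 26 is 21, since 5·21=105≡1. Apply D(y)=21·(y−20) mod 26:
i(8): 21·(8−20)=-252≡8 → i
e(4): 21·(4−20)=-336≡2 → c
e(4): 21·(4−20)=-336≡2 → c
g(6): 21·(6−20)=-294≡18 → s
e(4): 21·(4−20)=-336≡2 → c
n(13): 21·(13−20)=-147≡9 → j
c(2): 21·(2−20)=-378≡12 → m
s(18): 21·(18−20)=-42≡10 → k
o(14): 21·(14−20)=-126≡4 → e

iccscjmke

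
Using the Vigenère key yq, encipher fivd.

Repeat the key across the message: yqyq
f(5)+y(24): 29≡3 → d
i(8)+q(16): 24 → y
v(21)+y(24): 45≡19 → t
d(3)+q(16): 19 → t

dytt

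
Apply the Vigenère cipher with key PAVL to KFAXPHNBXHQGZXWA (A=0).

Repeat the key across the message: PAVLPAVLPAVLPAVL
K(10)+P(15): 25 → Z
F(5)+A(0): 5 → F
A(0)+V(21): 21 → V
X(23)+L(11): 34≡8 → I
P(15)+P(15): 30≡4 → E
H(7)+A(0): 7 → H
N(13)+V(21): 34≡8 → I
B(1)+L(11): 12 → M
X(23)+P(15): 38≡12 → M
H(7)+A(0): 7 → H
Q(16)+V(21): 37≡11 → L
G(6)+L(11): 17 → R
Z(25)+P(15): 40≡14 → O
X(23)+A(0): 23 → X
W(22)+V(21): 43≡17 → R
A(0)+L(11): 11 → L

ZFVIEHIMMHLROXRL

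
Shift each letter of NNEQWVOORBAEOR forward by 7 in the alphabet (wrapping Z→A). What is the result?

UULXDCVVYIHLVY

N(13): 13+7=20 → U
N(13): 13+7=20 → U
E(4): 4+7=11 → L
Q(16): 16+7=23 → X
W(22): 22+7=29≡3 → D
V(21): 21+7=28≡2 → C
O(14): 14+7=21 → V
O(14): 14+7=21 → V
R(17): 17+7=24 → Y
B(1): 1+7=8 → I
A(0): 0+7=7 → H
E(4): 4+7=11 → L
O(14): 14+7=21 → V
R(17): 17+7=24 → Y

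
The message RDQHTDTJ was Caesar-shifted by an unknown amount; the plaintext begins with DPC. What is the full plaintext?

DPCTFPFV

From the crib: R(17)−D(3)=14, so the shift is 14.
Subtract 14 from each ciphertext letter:
R(17): 17−14=3 → D
D(3): 3−14=-11≡15 → P
Q(16): 16−14=2 → C
H(7): 7−14=-7≡19 → T
T(19): 19−14=5 → F
D(3): 3−14=-11≡15 → P
T(19): 19−14=5 → F
J(9): 9−14=-5≡21 → V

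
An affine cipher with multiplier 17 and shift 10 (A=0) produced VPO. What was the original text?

TLO

The inverse of 17 mod 26 is 23, since 17·23=391≡1. Apply D(y)=23·(y−10) mod 26:
V(21): 23·(21−10)=253≡19 → T
P(15): 23·(15−10)=115≡11 → L
O(14): 23·(14−10)=92≡14 → O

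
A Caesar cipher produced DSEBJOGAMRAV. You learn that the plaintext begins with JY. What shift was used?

20

From the crib: D(3)−J(9)=-6≡20, so the shift is 20.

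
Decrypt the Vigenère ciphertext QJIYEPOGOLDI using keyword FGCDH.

Repeat the key across the ciphertext: FGCDHFGCDHFG
Q(16)−F(5): 11 → L
J(9)−G(6): 3 → D
I(8)−C(2): 6 → G
Y(24)−D(3): 21 → V
E(4)−H(7): -3≡23 → X
P(15)−F(5): 10 → K
O(14)−G(6): 8 → I
G(6)−C(2): 4 → E
O(14)−D(3): 11 → L
L(11)−H(7): 4 → E
D(3)−F(5): -2≡24 → Y
I(8)−G(6): 2 → C

LDGVXKIELEYC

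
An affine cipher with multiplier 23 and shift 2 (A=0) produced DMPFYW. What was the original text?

The inverse of 23 mod 26 is 17, since 23·17=391≡1. Apply D(y)=17·(y−2) mod 26:
D(3): 17·(3−2)=17 → R
M(12): 17·(12−2)=170≡14 → O
P(15): 17·(15−2)=221≡13 → N
F(5): 17·(5−2)=51≡25 → Z
Y(24): 17·(24−2)=374≡10 → K
W(22): 17·(22−2)=340≡2 → C

RONZKC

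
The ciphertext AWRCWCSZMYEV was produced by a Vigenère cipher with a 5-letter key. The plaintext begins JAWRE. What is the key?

RWVLS

Subtract each crib letter from the matching ciphertext letter (mod 26):
A(0)−J(9)=-9≡17 → R
W(22)−A(0)=22 → W
R(17)−W(22)=-5≡21 → V
C(2)−R(17)=-15≡11 → L
W(22)−E(4)=18 → S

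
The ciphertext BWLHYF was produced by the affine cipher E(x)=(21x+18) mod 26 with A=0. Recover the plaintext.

The inverse of 21 mod 26 is 5, since 21·5=105≡1. Apply D(y)=5·(y−18) mod 26:
B(1): 5·(1−18)=-85≡19 → T
W(22): 5·(22−18)=20 → U
L(11): 5·(11−18)=-35≡17 → R
H(7): 5·(7−18)=-55≡23 → X
Y(24): 5·(24−18)=30≡4 → E
F(5): 5·(5−18)=-65≡13 → N

TURXEN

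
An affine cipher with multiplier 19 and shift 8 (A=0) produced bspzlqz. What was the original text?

bgzfhkf

The inverse of 19 mod 26 is 11, since 19·11=209≡1. Apply D(y)=11·(y−8) mod 26:
b(1): 11·(1−8)=-77≡1 → b
s(18): 11·(18−8)=110≡6 → g
p(15): 11·(15−8)=77≡25 → z
z(25): 11·(25−8)=187≡5 → f
l(11): 11·(11−8)=33≡7 → h
q(16): 11·(16−8)=88≡10 → k
z(25): 11·(25−8)=187≡5 → f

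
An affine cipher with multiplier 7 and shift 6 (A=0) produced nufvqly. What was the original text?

bclruxk

The inverse of 7 mod 26 is 15, since 7·15=105≡1. Apply D(y)=15·(y−6) mod 26:
n(13): 15·(13−6)=105≡1 → b
u(20): 15·(20−6)=210≡2 → c
f(5): 15·(5−6)=-15≡11 → l
v(21): 15·(21−6)=225≡17 → r
q(16): 15·(16−6)=150≡20 → u
l(11): 15·(11−6)=75≡23 → x
y(24): 15·(24−6)=270≡10 → k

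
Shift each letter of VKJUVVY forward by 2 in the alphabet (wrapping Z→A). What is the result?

V(21): 21+2=23 → X
K(10): 10+2=12 → M
J(9): 9+2=11 → L
U(20): 20+2=22 → W
V(21): 21+2=23 → X
V(21): 21+2=23 → X
Y(24): 24+2=26≡0 → A

XMLWXXA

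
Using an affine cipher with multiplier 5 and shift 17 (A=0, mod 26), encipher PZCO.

OMBJ

P(15): 5·15+17=92≡14 → O
Z(25): 5·25+17=142≡12 → M
C(2): 5·2+17=27≡1 → B
O(14): 5·14+17=87≡9 → J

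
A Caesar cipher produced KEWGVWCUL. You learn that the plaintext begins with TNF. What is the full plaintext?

TNFPEFLDU

From the crib: K(10)−T(19)=-9≡17, so the shift is 17.
Subtract 17 from each ciphertext letter:
K(10): 10−17=-7≡19 → T
E(4): 4−17=-13≡13 → N
W(22): 22−17=5 → F
G(6): 6−17=-11≡15 → P
V(21): 21−17=4 → E
W(22): 22−17=5 → F
C(2): 2−17=-15≡11 → L
U(20): 20−17=3 → D
L(11): 11−17=-6≡20 → U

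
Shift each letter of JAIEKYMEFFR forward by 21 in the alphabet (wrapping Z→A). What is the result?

J(9): 9+21=30≡4 → E
A(0): 0+21=21 → V
I(8): 8+21=29≡3 → D
E(4): 4+21=25 → Z
K(10): 10+21=31≡5 → F
Y(24): 24+21=45≡19 → T
M(12): 12+21=33≡7 → H
E(4): 4+21=25 → Z
F(5): 5+21=26≡0 → A
F(5): 5+21=26≡0 → A
R(17): 17+21=38≡12 → M

EVDZFTHZAAM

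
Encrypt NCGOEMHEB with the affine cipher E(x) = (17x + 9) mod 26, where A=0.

WRHNZFYZA

N(13): 17·13+9=230≡22 → W
C(2): 17·2+9=43≡17 → R
G(6): 17·6+9=111≡7 → H
O(14): 17·14+9=247≡13 → N
E(4): 17·4+9=77≡25 → Z
M(12): 17·12+9=213≡5 → F
H(7): 17·7+9=128≡24 → Y
E(4): 17·4+9=77≡25 → Z
B(1): 17·1+9=26≡0 → A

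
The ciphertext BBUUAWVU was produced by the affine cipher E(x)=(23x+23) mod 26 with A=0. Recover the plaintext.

The inverse of 23 mod 26 is 17, since 23·17=391≡1. Apply D(y)=17·(y−23) mod 26:
B(1): 17·(1−23)=-374≡16 → Q
B(1): 17·(1−23)=-374≡16 → Q
U(20): 17·(20−23)=-51≡1 → B
U(20): 17·(20−23)=-51≡1 → B
A(0): 17·(0−23)=-391≡25 → Z
W(22): 17·(22−23)=-17≡9 → J
V(21): 17·(21−23)=-34≡18 → S
U(20): 17·(20−23)=-51≡1 → B

QQBBZJSB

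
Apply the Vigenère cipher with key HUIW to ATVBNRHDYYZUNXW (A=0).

HNDXULPZFSHQURE

Repeat the key across the message: HUIWHUIWHUIWHUI
A(0)+H(7): 7 → H
T(19)+U(20): 39≡13 → N
V(21)+I(8): 29≡3 → D
B(1)+W(22): 23 → X
N(13)+H(7): 20 → U
R(17)+U(20): 37≡11 → L
H(7)+I(8): 15 → P
D(3)+W(22): 25 → Z
Y(24)+H(7): 31≡5 → F
Y(24)+U(20): 44≡18 → S
Z(25)+I(8): 33≡7 → H
U(20)+W(22): 42≡16 → Q
N(13)+H(7): 20 → U
X(23)+U(20): 43≡17 → R
W(22)+I(8): 30≡4 → E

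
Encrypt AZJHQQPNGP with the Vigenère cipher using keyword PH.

PGYOFXEUVW

Repeat the key across the message: PHPHPHPHPH
A(0)+P(15): 15 → P
Z(25)+H(7): 32≡6 → G
J(9)+P(15): 24 → Y
H(7)+H(7): 14 → O
Q(16)+P(15): 31≡5 → F
Q(16)+H(7): 23 → X
P(15)+P(15): 30≡4 → E
N(13)+H(7): 20 → U
G(6)+P(15): 21 → V
P(15)+H(7): 22 → W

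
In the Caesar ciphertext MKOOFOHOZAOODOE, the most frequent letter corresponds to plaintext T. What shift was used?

The most frequent ciphertext letter is O (appears 7 times).
O is position 14; T is position 19.
Shift = -5≡21.

21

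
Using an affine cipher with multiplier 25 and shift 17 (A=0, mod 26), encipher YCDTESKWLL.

TPOYNZHVGG

Y(24): 25·24+17=617≡19 → T
C(2): 25·2+17=67≡15 → P
D(3): 25·3+17=92≡14 → O
T(19): 25·19+17=492≡24 → Y
E(4): 25·4+17=117≡13 → N
S(18): 25·18+17=467≡25 → Z
K(10): 25·10+17=267≡7 → H
W(22): 25·22+17=567≡21 → V
L(11): 25·11+17=292≡6 → G
L(11): 25·11+17=292≡6 → G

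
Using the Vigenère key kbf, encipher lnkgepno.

vopqfuxp

Repeat the key across the message: kbfkbfkb
l(11)+k(10): 21 → v
n(13)+b(1): 14 → o
k(10)+f(5): 15 → p
g(6)+k(10): 16 → q
e(4)+b(1): 5 → f
p(15)+f(5): 20 → u
n(13)+k(10): 23 → x
o(14)+b(1): 15 → p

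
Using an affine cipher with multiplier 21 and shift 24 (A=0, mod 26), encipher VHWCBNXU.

V(21): 21·21+24=465≡23 → X
H(7): 21·7+24=171≡15 → P
W(22): 21·22+24=486≡18 → S
C(2): 21·2+24=66≡14 → O
B(1): 21·1+24=45≡19 → T
N(13): 21·13+24=297≡11 → L
X(23): 21·23+24=507≡13 → N
U(20): 21·20+24=444≡2 → C

XPSOTLNC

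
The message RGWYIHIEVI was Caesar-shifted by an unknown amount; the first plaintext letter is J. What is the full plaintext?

JYOQAZAWNA

From the crib: R(17)−J(9)=8, so the shift is 8.
Subtract 8 from each ciphertext letter:
R(17): 17−8=9 → J
G(6): 6−8=-2≡24 → Y
W(22): 22−8=14 → O
Y(24): 24−8=16 → Q
I(8): 8−8=0 → A
H(7): 7−8=-1≡25 → Z
I(8): 8−8=0 → A
E(4): 4−8=-4≡22 → W
V(21): 21−8=13 → N
I(8): 8−8=0 → A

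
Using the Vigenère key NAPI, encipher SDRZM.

Repeat the key across the message: NAPIN
S(18)+N(13): 31≡5 → F
D(3)+A(0): 3 → D
R(17)+P(15): 32≡6 → G
Z(25)+I(8): 33≡7 → H
M(12)+N(13): 25 → Z

FDGHZ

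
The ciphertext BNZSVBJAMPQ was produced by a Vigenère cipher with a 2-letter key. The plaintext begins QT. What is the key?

Subtract each crib letter from the matching ciphertext letter (mod 26):
B(1)−Q(16)=-15≡11 → L
N(13)−T(19)=-6≡20 → U

LU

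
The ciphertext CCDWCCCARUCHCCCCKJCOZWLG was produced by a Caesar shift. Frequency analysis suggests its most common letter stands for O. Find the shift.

The most frequent ciphertext letter is C (appears 11 times).
C is position 2; O is position 14.
Shift = -12≡14.

14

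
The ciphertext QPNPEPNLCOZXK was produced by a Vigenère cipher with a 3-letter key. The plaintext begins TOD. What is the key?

XBK

Subtract each crib letter from the matching ciphertext letter (mod 26):
Q(16)−T(19)=-3≡23 → X
P(15)−O(14)=1 → B
N(13)−D(3)=10 → K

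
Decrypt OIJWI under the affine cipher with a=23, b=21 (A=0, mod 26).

The inverse of 23 mod 26 is 17, since 23·17=391≡1. Apply D(y)=17·(y−21) mod 26:
O(14): 17·(14−21)=-119≡11 → L
I(8): 17·(8−21)=-221≡13 → N
J(9): 17·(9−21)=-204≡4 → E
W(22): 17·(22−21)=17 → R
I(8): 17·(8−21)=-221≡13 → N

LNERN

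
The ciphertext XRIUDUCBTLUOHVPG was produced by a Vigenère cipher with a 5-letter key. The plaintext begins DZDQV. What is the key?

USFEI

Subtract each crib letter from the matching ciphertext letter (mod 26):
X(23)−D(3)=20 → U
R(17)−Z(25)=-8≡18 → S
I(8)−D(3)=5 → F
U(20)−Q(16)=4 → E
D(3)−V(21)=-18≡8 → I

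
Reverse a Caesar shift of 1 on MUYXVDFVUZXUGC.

LTXWUCEUTYWTFB

M(12): 12−1=11 → L
U(20): 20−1=19 → T
Y(24): 24−1=23 → X
X(23): 23−1=22 → W
V(21): 21−1=20 → U
D(3): 3−1=2 → C
F(5): 5−1=4 → E
V(21): 21−1=20 → U
U(20): 20−1=19 → T
Z(25): 25−1=24 → Y
X(23): 23−1=22 → W
U(20): 20−1=19 → T
G(6): 6−1=5 → F
C(2): 2−1=1 → B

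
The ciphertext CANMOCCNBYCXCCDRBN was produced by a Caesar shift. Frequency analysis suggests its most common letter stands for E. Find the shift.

The most frequent ciphertext letter is C (appears 6 times).
C is position 2; E is position 4.
Shift = -2≡24.

24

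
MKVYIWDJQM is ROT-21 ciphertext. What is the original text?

M(12): 12−21=-9≡17 → R
K(10): 10−21=-11≡15 → P
V(21): 21−21=0 → A
Y(24): 24−21=3 → D
I(8): 8−21=-13≡13 → N
W(22): 22−21=1 → B
D(3): 3−21=-18≡8 → I
J(9): 9−21=-12≡14 → O
Q(16): 16−21=-5≡21 → V
M(12): 12−21=-9≡17 → R

RPADNBIOVR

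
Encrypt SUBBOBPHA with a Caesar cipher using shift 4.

S(18): 18+4=22 → W
U(20): 20+4=24 → Y
B(1): 1+4=5 → F
B(1): 1+4=5 → F
O(14): 14+4=18 → S
B(1): 1+4=5 → F
P(15): 15+4=19 → T
H(7): 7+4=11 → L
A(0): 0+4=4 → E

WYFFSFTLE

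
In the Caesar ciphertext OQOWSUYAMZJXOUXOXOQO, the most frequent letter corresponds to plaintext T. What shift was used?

The most frequent ciphertext letter is O (appears 6 times).
O is position 14; T is position 19.
Shift = -5≡21.

21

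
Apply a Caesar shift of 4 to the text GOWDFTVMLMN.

G(6): 6+4=10 → K
O(14): 14+4=18 → S
W(22): 22+4=26≡0 → A
D(3): 3+4=7 → H
F(5): 5+4=9 → J
T(19): 19+4=23 → X
V(21): 21+4=25 → Z
M(12): 12+4=16 → Q
L(11): 11+4=15 → P
M(12): 12+4=16 → Q
N(13): 13+4=17 → R

KSAHJXZQPQR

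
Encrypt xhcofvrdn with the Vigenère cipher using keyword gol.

dvnutgxry

Repeat the key across the message: golgolgol
x(23)+g(6): 29≡3 → d
h(7)+o(14): 21 → v
c(2)+l(11): 13 → n
o(14)+g(6): 20 → u
f(5)+o(14): 19 → t
v(21)+l(11): 32≡6 → g
r(17)+g(6): 23 → x
d(3)+o(14): 17 → r
n(13)+l(11): 24 → y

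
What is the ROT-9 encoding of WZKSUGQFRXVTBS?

FITBDPZOAGECKB

W(22): 22+9=31≡5 → F
Z(25): 25+9=34≡8 → I
K(10): 10+9=19 → T
S(18): 18+9=27≡1 → B
U(20): 20+9=29≡3 → D
G(6): 6+9=15 → P
Q(16): 16+9=25 → Z
F(5): 5+9=14 → O
R(17): 17+9=26≡0 → A
X(23): 23+9=32≡6 → G
V(21): 21+9=30≡4 → E
T(19): 19+9=28≡2 → C
B(1): 1+9=10 → K
S(18): 18+9=27≡1 → B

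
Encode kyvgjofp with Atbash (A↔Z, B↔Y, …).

pbetqluk

k(10) → p(15)
y(24) → b(1)
v(21) → e(4)
g(6) → t(19)
j(9) → q(16)
o(14) → l(11)
f(5) → u(20)
p(15) → k(10)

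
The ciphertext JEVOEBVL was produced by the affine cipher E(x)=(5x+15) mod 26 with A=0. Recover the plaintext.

EDWFDSWU

The inverse of 5 mod 26 is 21, since 5·21=105≡1. Apply D(y)=21·(y−15) mod 26:
J(9): 21·(9−15)=-126≡4 → E
E(4): 21·(4−15)=-231≡3 → D
V(21): 21·(21−15)=126≡22 → W
O(14): 21·(14−15)=-21≡5 → F
E(4): 21·(4−15)=-231≡3 → D
B(1): 21·(1−15)=-294≡18 → S
V(21): 21·(21−15)=126≡22 → W
L(11): 21·(11−15)=-84≡20 → U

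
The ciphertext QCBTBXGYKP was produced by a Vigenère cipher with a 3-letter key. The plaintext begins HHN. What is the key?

Subtract each crib letter from the matching ciphertext letter (mod 26):
Q(16)−H(7)=9 → J
C(2)−H(7)=-5≡21 → V
B(1)−N(13)=-12≡14 → O

JVO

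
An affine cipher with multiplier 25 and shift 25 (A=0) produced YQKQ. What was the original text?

BJPJ

The inverse of 25 mod 26 is 25, since 25·25=625≡1. Apply D(y)=25·(y−25) mod 26:
Y(24): 25·(24−25)=-25≡1 → B
Q(16): 25·(16−25)=-225≡9 → J
K(10): 25·(10−25)=-375≡15 → P
Q(16): 25·(16−25)=-225≡9 → J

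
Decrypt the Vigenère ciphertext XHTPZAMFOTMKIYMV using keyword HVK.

Repeat the key across the ciphertext: HVKHVKHVKHVKHVKH
X(23)−H(7): 16 → Q
H(7)−V(21): -14≡12 → M
T(19)−K(10): 9 → J
P(15)−H(7): 8 → I
Z(25)−V(21): 4 → E
A(0)−K(10): -10≡16 → Q
M(12)−H(7): 5 → F
F(5)−V(21): -16≡10 → K
O(14)−K(10): 4 → E
T(19)−H(7): 12 → M
M(12)−V(21): -9≡17 → R
K(10)−K(10): 0 → A
I(8)−H(7): 1 → B
Y(24)−V(21): 3 → D
M(12)−K(10): 2 → C
V(21)−H(7): 14 → O

QMJIEQFKEMRABDCO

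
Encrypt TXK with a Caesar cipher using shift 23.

T(19): 19+23=42≡16 → Q
X(23): 23+23=46≡20 → U
K(10): 10+23=33≡7 → H

QUH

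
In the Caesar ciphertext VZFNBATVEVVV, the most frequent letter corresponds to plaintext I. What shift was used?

The most frequent ciphertext letter is V (appears 5 times).
V is position 21; I is position 8.
Shift = 13.

13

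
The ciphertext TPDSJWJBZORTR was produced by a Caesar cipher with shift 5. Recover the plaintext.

OKYNEREWUJMOM

T(19): 19−5=14 → O
P(15): 15−5=10 → K
D(3): 3−5=-2≡24 → Y
S(18): 18−5=13 → N
J(9): 9−5=4 → E
W(22): 22−5=17 → R
J(9): 9−5=4 → E
B(1): 1−5=-4≡22 → W
Z(25): 25−5=20 → U
O(14): 14−5=9 → J
R(17): 17−5=12 → M
T(19): 19−5=14 → O
R(17): 17−5=12 → M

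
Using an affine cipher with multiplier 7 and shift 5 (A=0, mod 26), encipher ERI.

E(4): 7·4+5=33≡7 → H
R(17): 7·17+5=124≡20 → U
I(8): 7·8+5=61≡9 → J

HUJ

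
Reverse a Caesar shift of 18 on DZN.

LHV

D(3): 3−18=-15≡11 → L
Z(25): 25−18=7 → H
N(13): 13−18=-5≡21 → V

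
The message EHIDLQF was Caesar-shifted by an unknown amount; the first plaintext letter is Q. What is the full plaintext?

QTUPXCR

From the crib: E(4)−Q(16)=-12≡14, so the shift is 14.
Subtract 14 from each ciphertext letter:
E(4): 4−14=-10≡16 → Q
H(7): 7−14=-7≡19 → T
I(8): 8−14=-6≡20 → U
D(3): 3−14=-11≡15 → P
L(11): 11−14=-3≡23 → X
Q(16): 16−14=2 → C
F(5): 5−14=-9≡17 → R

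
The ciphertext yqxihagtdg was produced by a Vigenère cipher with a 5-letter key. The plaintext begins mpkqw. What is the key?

mbnsl

Subtract each crib letter from the matching ciphertext letter (mod 26):
y(24)−m(12)=12 → m
q(16)−p(15)=1 → b
x(23)−k(10)=13 → n
i(8)−q(16)=-8≡18 → s
h(7)−w(22)=-15≡11 → l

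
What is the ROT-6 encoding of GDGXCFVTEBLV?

G(6): 6+6=12 → M
D(3): 3+6=9 → J
G(6): 6+6=12 → M
X(23): 23+6=29≡3 → D
C(2): 2+6=8 → I
F(5): 5+6=11 → L
V(21): 21+6=27≡1 → B
T(19): 19+6=25 → Z
E(4): 4+6=10 → K
B(1): 1+6=7 → H
L(11): 11+6=17 → R
V(21): 21+6=27≡1 → B

MJMDILBZKHRB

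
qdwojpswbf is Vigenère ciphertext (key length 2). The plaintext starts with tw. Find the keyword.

Subtract each crib letter from the matching ciphertext letter (mod 26):
q(16)−t(19)=-3≡23 → x
d(3)−w(22)=-19≡7 → h

xh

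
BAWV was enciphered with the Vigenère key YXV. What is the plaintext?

Repeat the key across the ciphertext: YXVY
B(1)−Y(24): -23≡3 → D
A(0)−X(23): -23≡3 → D
W(22)−V(21): 1 → B
V(21)−Y(24): -3≡23 → X

DDBX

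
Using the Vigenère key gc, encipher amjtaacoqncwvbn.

Repeat the key across the message: gcgcgcgcgcgcgcg
a(0)+g(6): 6 → g
m(12)+c(2): 14 → o
j(9)+g(6): 15 → p
t(19)+c(2): 21 → v
a(0)+g(6): 6 → g
a(0)+c(2): 2 → c
c(2)+g(6): 8 → i
o(14)+c(2): 16 → q
q(16)+g(6): 22 → w
n(13)+c(2): 15 → p
c(2)+g(6): 8 → i
w(22)+c(2): 24 → y
v(21)+g(6): 27≡1 → b
b(1)+c(2): 3 → d
n(13)+g(6): 19 → t

gopvgciqwpiybdt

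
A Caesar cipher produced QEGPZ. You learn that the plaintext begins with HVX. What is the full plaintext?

From the crib: Q(16)−H(7)=9, so the shift is 9.
Subtract 9 from each ciphertext letter:
Q(16): 16−9=7 → H
E(4): 4−9=-5≡21 → V
G(6): 6−9=-3≡23 → X
P(15): 15−9=6 → G
Z(25): 25−9=16 → Q

HVXGQ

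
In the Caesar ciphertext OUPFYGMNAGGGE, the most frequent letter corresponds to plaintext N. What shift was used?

The most frequent ciphertext letter is G (appears 4 times).
G is position 6; N is position 13.
Shift = -7≡19.

19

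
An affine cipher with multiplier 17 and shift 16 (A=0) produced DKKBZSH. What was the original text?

The inverse of 17 mod 26 is 23, since 17·23=391≡1. Apply D(y)=23·(y−16) mod 26:
D(3): 23·(3−16)=-299≡13 → N
K(10): 23·(10−16)=-138≡18 → S
K(10): 23·(10−16)=-138≡18 → S
B(1): 23·(1−16)=-345≡19 → T
Z(25): 23·(25−16)=207≡25 → Z
S(18): 23·(18−16)=46≡20 → U
H(7): 23·(7−16)=-207≡1 → B

NSSTZUB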